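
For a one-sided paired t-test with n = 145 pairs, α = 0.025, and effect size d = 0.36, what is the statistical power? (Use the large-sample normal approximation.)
Power ≈ 0.99

Power calculation (paired t-test, normal approximation):
z_β = d · √n - z_α
z_β = 0.36 · √145 - 1.960
z_β = 0.36 · 12.042 - 1.960
z_β = 2.375

Power = Φ(z_β) = Φ(2.375) ≈ 0.991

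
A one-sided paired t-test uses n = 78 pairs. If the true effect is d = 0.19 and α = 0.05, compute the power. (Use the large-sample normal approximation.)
Power ≈ 0.51

Power calculation (paired t-test, normal approximation):
z_β = d · √n - z_α
z_β = 0.19 · √78 - 1.645
z_β = 0.19 · 8.832 - 1.645
z_β = 0.033

Power = Φ(z_β) = Φ(0.033) ≈ 0.513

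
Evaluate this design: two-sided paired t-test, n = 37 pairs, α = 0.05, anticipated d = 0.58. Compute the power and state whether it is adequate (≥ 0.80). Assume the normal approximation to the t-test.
Power ≈ 0.94; the study is adequately powered (power ≥ 0.80)

Power calculation (paired t-test, normal approximation):
z_β = d · √n - z_{α/2}
z_β = 0.58 · √37 - 1.960
z_β = 0.58 · 6.083 - 1.960
z_β = 1.568

Power = Φ(z_β) = Φ(1.568) ≈ 0.942

Effect size d = 0.58 is medium by Cohen's convention (0.2/0.5/0.8).

Threshold: power ≥ 0.80 is conventionally adequate.
Power ≈ 0.94 → the study is adequately powered (power ≥ 0.80).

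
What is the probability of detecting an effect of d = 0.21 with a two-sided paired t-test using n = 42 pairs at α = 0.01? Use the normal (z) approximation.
Power ≈ 0.11

Power calculation (paired t-test, normal approximation):
z_β = d · √n - z_{α/2}
z_β = 0.21 · √42 - 2.576
z_β = 0.21 · 6.481 - 2.576
z_β = -1.215

Power = Φ(z_β) = Φ(-1.215) ≈ 0.112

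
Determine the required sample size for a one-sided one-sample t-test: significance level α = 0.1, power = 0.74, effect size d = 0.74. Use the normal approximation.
n = 7

Sample size formula (one-sample t-test, normal approximation):
n = ((z_α + z_β) / d)²

z_α = 1.282 (for α = 0.1, one-sided)
z_β = 0.643 (for power = 0.74)
d = 0.74

n = ((1.282 + 0.643) / 0.74)²
n = (2.601)²
n ≈ 6.77
Round up to the next whole number: n = 7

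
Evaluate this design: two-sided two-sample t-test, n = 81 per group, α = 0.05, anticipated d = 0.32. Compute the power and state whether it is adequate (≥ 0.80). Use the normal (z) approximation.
Power ≈ 0.53; the study is underpowered (power < 0.80)

Power calculation (two-sample t-test, normal approximation):
z_β = d · √(n/2) - z_{α/2}
z_β = 0.32 · √(81/2) - 1.960
z_β = 0.32 · 6.364 - 1.960
z_β = 0.077

Power = Φ(z_β) = Φ(0.077) ≈ 0.530

Effect size d = 0.32 is small by Cohen's convention (0.2/0.5/0.8).

Threshold: power ≥ 0.80 is conventionally adequate.
Power ≈ 0.53 → the study is underpowered (power < 0.80).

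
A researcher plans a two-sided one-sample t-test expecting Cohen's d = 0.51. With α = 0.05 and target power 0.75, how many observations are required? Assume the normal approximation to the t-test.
n = 27

Sample size formula (one-sample t-test, normal approximation):
n = ((z_{α/2} + z_β) / d)²

z_{α/2} = 1.960 (for α = 0.05, two-sided)
z_β = 0.674 (for power = 0.75)
d = 0.51

n = ((1.960 + 0.674) / 0.51)²
n = (5.165)²
n ≈ 26.68
Round up to the next whole number: n = 27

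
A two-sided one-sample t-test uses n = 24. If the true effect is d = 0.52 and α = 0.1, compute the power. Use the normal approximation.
Power ≈ 0.82

Power calculation (one-sample t-test, normal approximation):
z_β = d · √n - z_{α/2}
z_β = 0.52 · √24 - 1.645
z_β = 0.52 · 4.899 - 1.645
z_β = 0.903

Power = Φ(z_β) = Φ(0.903) ≈ 0.817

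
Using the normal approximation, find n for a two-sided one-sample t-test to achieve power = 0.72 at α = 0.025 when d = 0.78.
n = 14

Sample size formula (one-sample t-test, normal approximation):
n = ((z_{α/2} + z_β) / d)²

z_{α/2} = 2.241 (for α = 0.025, two-sided)
z_β = 0.583 (for power = 0.72)
d = 0.78

n = ((2.241 + 0.583) / 0.78)²
n = (3.621)²
n ≈ 13.11
Round up to the next whole number: n = 14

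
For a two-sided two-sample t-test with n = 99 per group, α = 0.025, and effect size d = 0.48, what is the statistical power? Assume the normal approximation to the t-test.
Power ≈ 0.87

Power calculation (two-sample t-test, normal approximation):
z_β = d · √(n/2) - z_{α/2}
z_β = 0.48 · √(99/2) - 2.241
z_β = 0.48 · 7.036 - 2.241
z_β = 1.136

Power = Φ(z_β) = Φ(1.136) ≈ 0.872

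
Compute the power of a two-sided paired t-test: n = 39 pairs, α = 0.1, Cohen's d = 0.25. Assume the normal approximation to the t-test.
Power ≈ 0.47

Power calculation (paired t-test, normal approximation):
z_β = d · √n - z_{α/2}
z_β = 0.25 · √39 - 1.645
z_β = 0.25 · 6.245 - 1.645
z_β = -0.084

Power = Φ(z_β) = Φ(-0.084) ≈ 0.467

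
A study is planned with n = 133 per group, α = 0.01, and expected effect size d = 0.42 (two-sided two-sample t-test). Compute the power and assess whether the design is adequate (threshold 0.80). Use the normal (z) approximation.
Power ≈ 0.80; the study is adequately powered (power ≥ 0.80)

Power calculation (two-sample t-test, normal approximation):
z_β = d · √(n/2) - z_{α/2}
z_β = 0.42 · √(133/2) - 2.576
z_β = 0.42 · 8.155 - 2.576
z_β = 0.849

Power = Φ(z_β) = Φ(0.849) ≈ 0.802

Effect size d = 0.42 is small by Cohen's convention (0.2/0.5/0.8).

Threshold: power ≥ 0.80 is conventionally adequate.
Power ≈ 0.80 → the study is adequately powered (power ≥ 0.80).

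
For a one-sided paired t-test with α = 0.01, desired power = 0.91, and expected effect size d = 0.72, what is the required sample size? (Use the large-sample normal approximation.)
n = 26 pairs

Sample size formula (paired t-test, normal approximation):
n = ((z_α + z_β) / d)²

z_α = 2.326 (for α = 0.01, one-sided)
z_β = 1.341 (for power = 0.91)
d = 0.72

n = ((2.326 + 1.341) / 0.72)²
n = (5.093)²
n ≈ 25.94
Round up to the next whole number: n = 26 pairs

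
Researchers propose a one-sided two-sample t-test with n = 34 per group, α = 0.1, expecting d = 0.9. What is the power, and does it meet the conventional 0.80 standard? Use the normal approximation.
Power ≈ 0.99; the study is adequately powered (power ≥ 0.80)

Power calculation (two-sample t-test, normal approximation):
z_β = d · √(n/2) - z_α
z_β = 0.9 · √(34/2) - 1.282
z_β = 0.9 · 4.123 - 1.282
z_β = 2.429

Power = Φ(z_β) = Φ(2.429) ≈ 0.992

Effect size d = 0.9 is large by Cohen's convention (0.2/0.5/0.8).

Threshold: power ≥ 0.80 is conventionally adequate.
Power ≈ 0.99 → the study is adequately powered (power ≥ 0.80).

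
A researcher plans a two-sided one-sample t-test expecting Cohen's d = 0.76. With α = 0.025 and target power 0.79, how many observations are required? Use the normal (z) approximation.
n = 17

Sample size formula (one-sample t-test, normal approximation):
n = ((z_{α/2} + z_β) / d)²

z_{α/2} = 2.241 (for α = 0.025, two-sided)
z_β = 0.806 (for power = 0.79)
d = 0.76

n = ((2.241 + 0.806) / 0.76)²
n = (4.009)²
n ≈ 16.07
Round up to the next whole number: n = 17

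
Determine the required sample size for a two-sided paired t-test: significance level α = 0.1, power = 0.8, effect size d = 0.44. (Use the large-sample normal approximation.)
n = 32 pairs

Sample size formula (paired t-test, normal approximation):
n = ((z_{α/2} + z_β) / d)²

z_{α/2} = 1.645 (for α = 0.1, two-sided)
z_β = 0.842 (for power = 0.8)
d = 0.44

n = ((1.645 + 0.842) / 0.44)²
n = (5.652)²
n ≈ 31.95
Round up to the next whole number: n = 32 pairs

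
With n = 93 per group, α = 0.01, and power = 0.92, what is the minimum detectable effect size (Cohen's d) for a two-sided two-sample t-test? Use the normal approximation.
d ≈ 0.58

Minimum detectable effect (two-sample t-test, normal approximation):
d = (z_{α/2} + z_β) / √(n/2)
d = (2.576 + 1.405) / √(93/2)
d = 3.981 / 6.819
d ≈ 0.58

By Cohen's convention (0.2 small / 0.5 medium / 0.8 large): medium effect.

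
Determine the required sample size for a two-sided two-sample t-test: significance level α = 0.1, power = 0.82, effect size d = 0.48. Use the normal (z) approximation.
n = 57 per group

Sample size formula (two-sample t-test, normal approximation):
n = 2 · ((z_{α/2} + z_β) / d)²

z_{α/2} = 1.645 (for α = 0.1, two-sided)
z_β = 0.915 (for power = 0.82)
d = 0.48

n = 2 · ((1.645 + 0.915) / 0.48)²
n = 2 · (5.333)²
n ≈ 56.88
Round up to the next whole number: n = 57 per group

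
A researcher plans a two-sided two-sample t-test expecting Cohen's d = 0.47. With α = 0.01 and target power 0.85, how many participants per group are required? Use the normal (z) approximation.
n = 119 per group

Sample size formula (two-sample t-test, normal approximation):
n = 2 · ((z_{α/2} + z_β) / d)²

z_{α/2} = 2.576 (for α = 0.01, two-sided)
z_β = 1.036 (for power = 0.85)
d = 0.47

n = 2 · ((2.576 + 1.036) / 0.47)²
n = 2 · (7.685)²
n ≈ 118.12
Round up to the next whole number: n = 119 per group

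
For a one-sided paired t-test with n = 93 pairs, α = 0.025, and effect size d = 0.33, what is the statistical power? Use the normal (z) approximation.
Power ≈ 0.89

Power calculation (paired t-test, normal approximation):
z_β = d · √n - z_α
z_β = 0.33 · √93 - 1.960
z_β = 0.33 · 9.644 - 1.960
z_β = 1.222

Power = Φ(z_β) = Φ(1.222) ≈ 0.889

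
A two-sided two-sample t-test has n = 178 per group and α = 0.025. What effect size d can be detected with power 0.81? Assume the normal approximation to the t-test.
d ≈ 0.33

Minimum detectable effect (two-sample t-test, normal approximation):
d = (z_{α/2} + z_β) / √(n/2)
d = (2.241 + 0.878) / √(178/2)
d = 3.119 / 9.434
d ≈ 0.33

By Cohen's convention (0.2 small / 0.5 medium / 0.8 large): small effect.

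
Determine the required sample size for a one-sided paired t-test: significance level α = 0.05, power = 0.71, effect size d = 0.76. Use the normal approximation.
n = 9 pairs

Sample size formula (paired t-test, normal approximation):
n = ((z_α + z_β) / d)²

z_α = 1.645 (for α = 0.05, one-sided)
z_β = 0.553 (for power = 0.71)
d = 0.76

n = ((1.645 + 0.553) / 0.76)²
n = (2.892)²
n ≈ 8.36
Round up to the next whole number: n = 9 pairs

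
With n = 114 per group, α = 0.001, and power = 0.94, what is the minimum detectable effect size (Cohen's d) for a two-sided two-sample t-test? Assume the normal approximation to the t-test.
d ≈ 0.64

Minimum detectable effect (two-sample t-test, normal approximation):
d = (z_{α/2} + z_β) / √(n/2)
d = (3.291 + 1.555) / √(114/2)
d = 4.845 / 7.550
d ≈ 0.64

By Cohen's convention (0.2 small / 0.5 medium / 0.8 large): medium effect.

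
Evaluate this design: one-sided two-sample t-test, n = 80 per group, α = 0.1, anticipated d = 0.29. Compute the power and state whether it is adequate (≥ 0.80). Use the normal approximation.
Power ≈ 0.71; the study is underpowered (power < 0.80)

Power calculation (two-sample t-test, normal approximation):
z_β = d · √(n/2) - z_α
z_β = 0.29 · √(80/2) - 1.282
z_β = 0.29 · 6.325 - 1.282
z_β = 0.553

Power = Φ(z_β) = Φ(0.553) ≈ 0.710

Effect size d = 0.29 is small by Cohen's convention (0.2/0.5/0.8).

Threshold: power ≥ 0.80 is conventionally adequate.
Power ≈ 0.71 → the study is underpowered (power < 0.80).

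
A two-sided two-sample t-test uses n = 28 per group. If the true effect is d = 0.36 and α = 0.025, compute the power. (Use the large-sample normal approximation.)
Power ≈ 0.19

Power calculation (two-sample t-test, normal approximation):
z_β = d · √(n/2) - z_{α/2}
z_β = 0.36 · √(28/2) - 2.241
z_β = 0.36 · 3.742 - 2.241
z_β = -0.894

Power = Φ(z_β) = Φ(-0.894) ≈ 0.186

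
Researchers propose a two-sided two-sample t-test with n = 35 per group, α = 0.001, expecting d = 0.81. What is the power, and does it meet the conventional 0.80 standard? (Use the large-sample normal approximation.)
Power ≈ 0.54; the study is underpowered (power < 0.80)

Power calculation (two-sample t-test, normal approximation):
z_β = d · √(n/2) - z_{α/2}
z_β = 0.81 · √(35/2) - 3.291
z_β = 0.81 · 4.183 - 3.291
z_β = 0.098

Power = Φ(z_β) = Φ(0.098) ≈ 0.539

Effect size d = 0.81 is large by Cohen's convention (0.2/0.5/0.8).

Threshold: power ≥ 0.80 is conventionally adequate.
Power ≈ 0.54 → the study is underpowered (power < 0.80).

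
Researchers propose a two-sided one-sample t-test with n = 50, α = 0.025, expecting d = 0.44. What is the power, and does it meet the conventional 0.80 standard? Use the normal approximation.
Power ≈ 0.81; the study is adequately powered (power ≥ 0.80)

Power calculation (one-sample t-test, normal approximation):
z_β = d · √n - z_{α/2}
z_β = 0.44 · √50 - 2.241
z_β = 0.44 · 7.071 - 2.241
z_β = 0.870

Power = Φ(z_β) = Φ(0.870) ≈ 0.808

Effect size d = 0.44 is small by Cohen's convention (0.2/0.5/0.8).

Threshold: power ≥ 0.80 is conventionally adequate.
Power ≈ 0.81 → the study is adequately powered (power ≥ 0.80).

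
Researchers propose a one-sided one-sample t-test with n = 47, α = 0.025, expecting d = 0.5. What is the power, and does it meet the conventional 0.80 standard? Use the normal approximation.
Power ≈ 0.93; the study is adequately powered (power ≥ 0.80)

Power calculation (one-sample t-test, normal approximation):
z_β = d · √n - z_α
z_β = 0.5 · √47 - 1.960
z_β = 0.5 · 6.856 - 1.960
z_β = 1.468

Power = Φ(z_β) = Φ(1.468) ≈ 0.929

Effect size d = 0.5 is medium by Cohen's convention (0.2/0.5/0.8).

Threshold: power ≥ 0.80 is conventionally adequate.
Power ≈ 0.93 → the study is adequately powered (power ≥ 0.80).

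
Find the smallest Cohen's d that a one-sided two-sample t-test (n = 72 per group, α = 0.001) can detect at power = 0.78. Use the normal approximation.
d ≈ 0.64

Minimum detectable effect (two-sample t-test, normal approximation):
d = (z_α + z_β) / √(n/2)
d = (3.090 + 0.772) / √(72/2)
d = 3.862 / 6.000
d ≈ 0.64

By Cohen's convention (0.2 small / 0.5 medium / 0.8 large): medium effect.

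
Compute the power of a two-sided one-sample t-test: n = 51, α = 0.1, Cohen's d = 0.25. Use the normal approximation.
Power ≈ 0.56

Power calculation (one-sample t-test, normal approximation):
z_β = d · √n - z_{α/2}
z_β = 0.25 · √51 - 1.645
z_β = 0.25 · 7.141 - 1.645
z_β = 0.141

Power = Φ(z_β) = Φ(0.141) ≈ 0.556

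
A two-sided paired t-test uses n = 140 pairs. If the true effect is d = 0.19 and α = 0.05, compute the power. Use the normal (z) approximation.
Power ≈ 0.61

Power calculation (paired t-test, normal approximation):
z_β = d · √n - z_{α/2}
z_β = 0.19 · √140 - 1.960
z_β = 0.19 · 11.832 - 1.960
z_β = 0.288

Power = Φ(z_β) = Φ(0.288) ≈ 0.613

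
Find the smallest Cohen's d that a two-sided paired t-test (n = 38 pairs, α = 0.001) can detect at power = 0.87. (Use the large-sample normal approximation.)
d ≈ 0.72

Minimum detectable effect (paired t-test, normal approximation):
d = (z_{α/2} + z_β) / √n
d = (3.291 + 1.126) / √38
d = 4.417 / 6.164
d ≈ 0.72

By Cohen's convention (0.2 small / 0.5 medium / 0.8 large): medium effect.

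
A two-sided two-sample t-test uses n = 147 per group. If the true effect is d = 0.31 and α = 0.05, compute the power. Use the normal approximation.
Power ≈ 0.76

Power calculation (two-sample t-test, normal approximation):
z_β = d · √(n/2) - z_{α/2}
z_β = 0.31 · √(147/2) - 1.960
z_β = 0.31 · 8.573 - 1.960
z_β = 0.698

Power = Φ(z_β) = Φ(0.698) ≈ 0.757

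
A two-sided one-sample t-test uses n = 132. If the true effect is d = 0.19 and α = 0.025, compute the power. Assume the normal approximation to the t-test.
Power ≈ 0.48

Power calculation (one-sample t-test, normal approximation):
z_β = d · √n - z_{α/2}
z_β = 0.19 · √132 - 2.241
z_β = 0.19 · 11.489 - 2.241
z_β = -0.058

Power = Φ(z_β) = Φ(-0.058) ≈ 0.477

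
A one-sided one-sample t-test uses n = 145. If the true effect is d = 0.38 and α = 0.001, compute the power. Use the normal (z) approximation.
Power ≈ 0.93

Power calculation (one-sample t-test, normal approximation):
z_β = d · √n - z_α
z_β = 0.38 · √145 - 3.090
z_β = 0.38 · 12.042 - 3.090
z_β = 1.486

Power = Φ(z_β) = Φ(1.486) ≈ 0.931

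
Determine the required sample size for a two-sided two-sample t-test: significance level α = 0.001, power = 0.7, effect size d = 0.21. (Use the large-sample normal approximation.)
n = 661 per group

Sample size formula (two-sample t-test, normal approximation):
n = 2 · ((z_{α/2} + z_β) / d)²

z_{α/2} = 3.291 (for α = 0.001, two-sided)
z_β = 0.524 (for power = 0.7)
d = 0.21

n = 2 · ((3.291 + 0.524) / 0.21)²
n = 2 · (18.167)²
n ≈ 660.08
Round up to the next whole number: n = 661 per group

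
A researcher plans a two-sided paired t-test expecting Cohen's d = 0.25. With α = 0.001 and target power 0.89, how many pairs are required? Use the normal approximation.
n = 327 pairs

Sample size formula (paired t-test, normal approximation):
n = ((z_{α/2} + z_β) / d)²

z_{α/2} = 3.291 (for α = 0.001, two-sided)
z_β = 1.227 (for power = 0.89)
d = 0.25

n = ((3.291 + 1.227) / 0.25)²
n = (18.072)²
n ≈ 326.60
Round up to the next whole number: n = 327 pairs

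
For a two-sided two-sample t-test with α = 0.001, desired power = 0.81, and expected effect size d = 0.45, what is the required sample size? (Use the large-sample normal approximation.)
n = 172 per group

Sample size formula (two-sample t-test, normal approximation):
n = 2 · ((z_{α/2} + z_β) / d)²

z_{α/2} = 3.291 (for α = 0.001, two-sided)
z_β = 0.878 (for power = 0.81)
d = 0.45

n = 2 · ((3.291 + 0.878) / 0.45)²
n = 2 · (9.264)²
n ≈ 171.64
Round up to the next whole number: n = 172 per group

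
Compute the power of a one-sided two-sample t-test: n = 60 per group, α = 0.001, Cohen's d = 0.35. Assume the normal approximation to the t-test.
Power ≈ 0.12

Power calculation (two-sample t-test, normal approximation):
z_β = d · √(n/2) - z_α
z_β = 0.35 · √(60/2) - 3.090
z_β = 0.35 · 5.477 - 3.090
z_β = -1.173

Power = Φ(z_β) = Φ(-1.173) ≈ 0.120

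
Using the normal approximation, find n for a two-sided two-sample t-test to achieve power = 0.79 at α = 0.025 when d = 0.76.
n = 33 per group

Sample size formula (two-sample t-test, normal approximation):
n = 2 · ((z_{α/2} + z_β) / d)²

z_{α/2} = 2.241 (for α = 0.025, two-sided)
z_β = 0.806 (for power = 0.79)
d = 0.76

n = 2 · ((2.241 + 0.806) / 0.76)²
n = 2 · (4.009)²
n ≈ 32.14
Round up to the next whole number: n = 33 per group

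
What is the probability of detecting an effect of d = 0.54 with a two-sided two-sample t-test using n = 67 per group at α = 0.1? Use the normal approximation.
Power ≈ 0.93

Power calculation (two-sample t-test, normal approximation):
z_β = d · √(n/2) - z_{α/2}
z_β = 0.54 · √(67/2) - 1.645
z_β = 0.54 · 5.788 - 1.645
z_β = 1.481

Power = Φ(z_β) = Φ(1.481) ≈ 0.931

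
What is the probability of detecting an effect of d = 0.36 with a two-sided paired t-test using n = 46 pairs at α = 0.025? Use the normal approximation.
Power ≈ 0.58

Power calculation (paired t-test, normal approximation):
z_β = d · √n - z_{α/2}
z_β = 0.36 · √46 - 2.241
z_β = 0.36 · 6.782 - 2.241
z_β = 0.200

Power = Φ(z_β) = Φ(0.200) ≈ 0.579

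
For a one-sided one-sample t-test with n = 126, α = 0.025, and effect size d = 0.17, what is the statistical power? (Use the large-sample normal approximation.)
Power ≈ 0.48

Power calculation (one-sample t-test, normal approximation):
z_β = d · √n - z_α
z_β = 0.17 · √126 - 1.960
z_β = 0.17 · 11.225 - 1.960
z_β = -0.052

Power = Φ(z_β) = Φ(-0.052) ≈ 0.479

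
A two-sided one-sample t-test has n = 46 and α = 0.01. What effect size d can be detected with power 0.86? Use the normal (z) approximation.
d ≈ 0.54

Minimum detectable effect (one-sample t-test, normal approximation):
d = (z_{α/2} + z_β) / √n
d = (2.576 + 1.080) / √46
d = 3.656 / 6.782
d ≈ 0.54

By Cohen's convention (0.2 small / 0.5 medium / 0.8 large): medium effect.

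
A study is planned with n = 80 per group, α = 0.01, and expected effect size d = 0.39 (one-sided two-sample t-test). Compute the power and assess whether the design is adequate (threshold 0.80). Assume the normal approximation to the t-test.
Power ≈ 0.56; the study is underpowered (power < 0.80)

Power calculation (two-sample t-test, normal approximation):
z_β = d · √(n/2) - z_α
z_β = 0.39 · √(80/2) - 2.326
z_β = 0.39 · 6.325 - 2.326
z_β = 0.140

Power = Φ(z_β) = Φ(0.140) ≈ 0.556

Effect size d = 0.39 is small by Cohen's convention (0.2/0.5/0.8).

Threshold: power ≥ 0.80 is conventionally adequate.
Power ≈ 0.56 → the study is underpowered (power < 0.80).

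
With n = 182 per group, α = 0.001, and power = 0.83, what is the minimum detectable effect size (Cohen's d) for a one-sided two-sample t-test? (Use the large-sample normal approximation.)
d ≈ 0.42

Minimum detectable effect (two-sample t-test, normal approximation):
d = (z_α + z_β) / √(n/2)
d = (3.090 + 0.954) / √(182/2)
d = 4.044 / 9.539
d ≈ 0.42

By Cohen's convention (0.2 small / 0.5 medium / 0.8 large): small effect.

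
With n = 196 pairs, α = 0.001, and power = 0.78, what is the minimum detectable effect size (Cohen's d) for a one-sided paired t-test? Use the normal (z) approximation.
d ≈ 0.28

Minimum detectable effect (paired t-test, normal approximation):
d = (z_α + z_β) / √n
d = (3.090 + 0.772) / √196
d = 3.862 / 14.000
d ≈ 0.28

By Cohen's convention (0.2 small / 0.5 medium / 0.8 large): small effect.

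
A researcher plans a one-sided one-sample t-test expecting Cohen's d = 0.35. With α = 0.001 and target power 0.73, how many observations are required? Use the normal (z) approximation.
n = 112

Sample size formula (one-sample t-test, normal approximation):
n = ((z_α + z_β) / d)²

z_α = 3.090 (for α = 0.001, one-sided)
z_β = 0.613 (for power = 0.73)
d = 0.35

n = ((3.090 + 0.613) / 0.35)²
n = (10.580)²
n ≈ 111.94
Round up to the next whole number: n = 112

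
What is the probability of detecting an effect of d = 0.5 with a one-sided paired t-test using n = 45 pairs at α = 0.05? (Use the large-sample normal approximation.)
Power ≈ 0.96

Power calculation (paired t-test, normal approximation):
z_β = d · √n - z_α
z_β = 0.5 · √45 - 1.645
z_β = 0.5 · 6.708 - 1.645
z_β = 1.709

Power = Φ(z_β) = Φ(1.709) ≈ 0.956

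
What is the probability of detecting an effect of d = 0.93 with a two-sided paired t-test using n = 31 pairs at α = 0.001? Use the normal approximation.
Power ≈ 0.97

Power calculation (paired t-test, normal approximation):
z_β = d · √n - z_{α/2}
z_β = 0.93 · √31 - 3.291
z_β = 0.93 · 5.568 - 3.291
z_β = 1.887

Power = Φ(z_β) = Φ(1.887) ≈ 0.970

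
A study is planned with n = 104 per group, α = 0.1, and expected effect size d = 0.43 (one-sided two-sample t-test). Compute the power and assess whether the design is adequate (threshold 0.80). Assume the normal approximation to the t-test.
Power ≈ 0.97; the study is adequately powered (power ≥ 0.80)

Power calculation (two-sample t-test, normal approximation):
z_β = d · √(n/2) - z_α
z_β = 0.43 · √(104/2) - 1.282
z_β = 0.43 · 7.211 - 1.282
z_β = 1.819

Power = Φ(z_β) = Φ(1.819) ≈ 0.966

Effect size d = 0.43 is small by Cohen's convention (0.2/0.5/0.8).

Threshold: power ≥ 0.80 is conventionally adequate.
Power ≈ 0.97 → the study is adequately powered (power ≥ 0.80).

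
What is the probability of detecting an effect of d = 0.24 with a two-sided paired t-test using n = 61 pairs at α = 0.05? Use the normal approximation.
Power ≈ 0.47

Power calculation (paired t-test, normal approximation):
z_β = d · √n - z_{α/2}
z_β = 0.24 · √61 - 1.960
z_β = 0.24 · 7.810 - 1.960
z_β = -0.086

Power = Φ(z_β) = Φ(-0.086) ≈ 0.466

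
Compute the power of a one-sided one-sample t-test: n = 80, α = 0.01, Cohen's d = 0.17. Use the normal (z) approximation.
Power ≈ 0.21

Power calculation (one-sample t-test, normal approximation):
z_β = d · √n - z_α
z_β = 0.17 · √80 - 2.326
z_β = 0.17 · 8.944 - 2.326
z_β = -0.806

Power = Φ(z_β) = Φ(-0.806) ≈ 0.210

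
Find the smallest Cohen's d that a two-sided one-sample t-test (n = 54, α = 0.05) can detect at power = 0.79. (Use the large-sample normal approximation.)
d ≈ 0.38

Minimum detectable effect (one-sample t-test, normal approximation):
d = (z_{α/2} + z_β) / √n
d = (1.960 + 0.806) / √54
d = 2.766 / 7.348
d ≈ 0.38

By Cohen's convention (0.2 small / 0.5 medium / 0.8 large): small effect.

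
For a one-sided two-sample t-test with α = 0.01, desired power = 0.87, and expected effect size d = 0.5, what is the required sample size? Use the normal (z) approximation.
n = 96 per group

Sample size formula (two-sample t-test, normal approximation):
n = 2 · ((z_α + z_β) / d)²

z_α = 2.326 (for α = 0.01, one-sided)
z_β = 1.126 (for power = 0.87)
d = 0.5

n = 2 · ((2.326 + 1.126) / 0.5)²
n = 2 · (6.904)²
n ≈ 95.33
Round up to the next whole number: n = 96 per group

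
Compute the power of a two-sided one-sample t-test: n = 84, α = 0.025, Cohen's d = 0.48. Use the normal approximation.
Power ≈ 0.98

Power calculation (one-sample t-test, normal approximation):
z_β = d · √n - z_{α/2}
z_β = 0.48 · √84 - 2.241
z_β = 0.48 · 9.165 - 2.241
z_β = 2.158

Power = Φ(z_β) = Φ(2.158) ≈ 0.985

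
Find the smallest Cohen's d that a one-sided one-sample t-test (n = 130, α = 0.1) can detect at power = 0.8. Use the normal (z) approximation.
d ≈ 0.19

Minimum detectable effect (one-sample t-test, normal approximation):
d = (z_α + z_β) / √n
d = (1.282 + 0.842) / √130
d = 2.123 / 11.402
d ≈ 0.19

By Cohen's convention (0.2 small / 0.5 medium / 0.8 large): very small effect.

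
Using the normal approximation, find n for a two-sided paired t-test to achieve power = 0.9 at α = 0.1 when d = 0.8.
n = 14 pairs

Sample size formula (paired t-test, normal approximation):
n = ((z_{α/2} + z_β) / d)²

z_{α/2} = 1.645 (for α = 0.1, two-sided)
z_β = 1.282 (for power = 0.9)
d = 0.8

n = ((1.645 + 1.282) / 0.8)²
n = (3.659)²
n ≈ 13.39
Round up to the next whole number: n = 14 pairs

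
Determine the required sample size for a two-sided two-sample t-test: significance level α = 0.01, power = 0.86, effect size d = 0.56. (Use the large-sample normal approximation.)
n = 86 per group

Sample size formula (two-sample t-test, normal approximation):
n = 2 · ((z_{α/2} + z_β) / d)²

z_{α/2} = 2.576 (for α = 0.01, two-sided)
z_β = 1.080 (for power = 0.86)
d = 0.56

n = 2 · ((2.576 + 1.080) / 0.56)²
n = 2 · (6.529)²
n ≈ 85.26
Round up to the next whole number: n = 86 per group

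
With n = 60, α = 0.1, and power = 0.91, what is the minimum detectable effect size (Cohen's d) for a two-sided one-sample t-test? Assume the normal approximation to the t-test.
d ≈ 0.39

Minimum detectable effect (one-sample t-test, normal approximation):
d = (z_{α/2} + z_β) / √n
d = (1.645 + 1.341) / √60
d = 2.986 / 7.746
d ≈ 0.39

By Cohen's convention (0.2 small / 0.5 medium / 0.8 large): small effect.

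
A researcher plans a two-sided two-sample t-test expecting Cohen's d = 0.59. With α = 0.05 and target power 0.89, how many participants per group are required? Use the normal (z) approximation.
n = 59 per group

Sample size formula (two-sample t-test, normal approximation):
n = 2 · ((z_{α/2} + z_β) / d)²

z_{α/2} = 1.960 (for α = 0.05, two-sided)
z_β = 1.227 (for power = 0.89)
d = 0.59

n = 2 · ((1.960 + 1.227) / 0.59)²
n = 2 · (5.402)²
n ≈ 58.36
Round up to the next whole number: n = 59 per group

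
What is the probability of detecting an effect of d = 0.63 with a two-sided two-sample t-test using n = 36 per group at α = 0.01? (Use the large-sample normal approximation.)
Power ≈ 0.54

Power calculation (two-sample t-test, normal approximation):
z_β = d · √(n/2) - z_{α/2}
z_β = 0.63 · √(36/2) - 2.576
z_β = 0.63 · 4.243 - 2.576
z_β = 0.097

Power = Φ(z_β) = Φ(0.097) ≈ 0.539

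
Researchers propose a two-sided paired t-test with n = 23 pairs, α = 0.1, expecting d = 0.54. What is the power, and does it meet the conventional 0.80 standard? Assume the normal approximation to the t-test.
Power ≈ 0.83; the study is adequately powered (power ≥ 0.80)

Power calculation (paired t-test, normal approximation):
z_β = d · √n - z_{α/2}
z_β = 0.54 · √23 - 1.645
z_β = 0.54 · 4.796 - 1.645
z_β = 0.945

Power = Φ(z_β) = Φ(0.945) ≈ 0.828

Effect size d = 0.54 is medium by Cohen's convention (0.2/0.5/0.8).

Threshold: power ≥ 0.80 is conventionally adequate.
Power ≈ 0.83 → the study is adequately powered (power ≥ 0.80).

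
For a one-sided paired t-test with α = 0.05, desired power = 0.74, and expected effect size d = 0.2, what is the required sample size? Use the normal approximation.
n = 131 pairs

Sample size formula (paired t-test, normal approximation):
n = ((z_α + z_β) / d)²

z_α = 1.645 (for α = 0.05, one-sided)
z_β = 0.643 (for power = 0.74)
d = 0.2

n = ((1.645 + 0.643) / 0.2)²
n = (11.440)²
n ≈ 130.87
Round up to the next whole number: n = 131 pairs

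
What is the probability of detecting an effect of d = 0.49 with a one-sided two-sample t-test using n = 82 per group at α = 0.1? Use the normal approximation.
Power ≈ 0.97

Power calculation (two-sample t-test, normal approximation):
z_β = d · √(n/2) - z_α
z_β = 0.49 · √(82/2) - 1.282
z_β = 0.49 · 6.403 - 1.282
z_β = 1.856

Power = Φ(z_β) = Φ(1.856) ≈ 0.968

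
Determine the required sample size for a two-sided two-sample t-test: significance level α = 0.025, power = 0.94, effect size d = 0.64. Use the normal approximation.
n = 71 per group

Sample size formula (two-sample t-test, normal approximation):
n = 2 · ((z_{α/2} + z_β) / d)²

z_{α/2} = 2.241 (for α = 0.025, two-sided)
z_β = 1.555 (for power = 0.94)
d = 0.64

n = 2 · ((2.241 + 1.555) / 0.64)²
n = 2 · (5.931)²
n ≈ 70.35
Round up to the next whole number: n = 71 per group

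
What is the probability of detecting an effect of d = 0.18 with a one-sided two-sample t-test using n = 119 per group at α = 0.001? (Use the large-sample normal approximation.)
Power ≈ 0.04

Power calculation (two-sample t-test, normal approximation):
z_β = d · √(n/2) - z_α
z_β = 0.18 · √(119/2) - 3.090
z_β = 0.18 · 7.714 - 3.090
z_β = -1.702

Power = Φ(z_β) = Φ(-1.702) ≈ 0.044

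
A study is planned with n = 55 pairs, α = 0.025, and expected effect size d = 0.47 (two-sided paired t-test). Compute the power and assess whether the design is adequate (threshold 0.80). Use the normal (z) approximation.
Power ≈ 0.89; the study is adequately powered (power ≥ 0.80)

Power calculation (paired t-test, normal approximation):
z_β = d · √n - z_{α/2}
z_β = 0.47 · √55 - 2.241
z_β = 0.47 · 7.416 - 2.241
z_β = 1.244

Power = Φ(z_β) = Φ(1.244) ≈ 0.893

Effect size d = 0.47 is small by Cohen's convention (0.2/0.5/0.8).

Threshold: power ≥ 0.80 is conventionally adequate.
Power ≈ 0.89 → the study is adequately powered (power ≥ 0.80).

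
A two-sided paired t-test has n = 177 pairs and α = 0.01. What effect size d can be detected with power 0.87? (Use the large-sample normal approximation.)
d ≈ 0.28

Minimum detectable effect (paired t-test, normal approximation):
d = (z_{α/2} + z_β) / √n
d = (2.576 + 1.126) / √177
d = 3.702 / 13.304
d ≈ 0.28

By Cohen's convention (0.2 small / 0.5 medium / 0.8 large): small effect.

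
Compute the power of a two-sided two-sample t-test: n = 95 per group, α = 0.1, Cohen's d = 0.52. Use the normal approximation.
Power ≈ 0.97

Power calculation (two-sample t-test, normal approximation):
z_β = d · √(n/2) - z_{α/2}
z_β = 0.52 · √(95/2) - 1.645
z_β = 0.52 · 6.892 - 1.645
z_β = 1.939

Power = Φ(z_β) = Φ(1.939) ≈ 0.974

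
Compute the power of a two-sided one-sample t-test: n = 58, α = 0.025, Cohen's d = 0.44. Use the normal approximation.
Power ≈ 0.87

Power calculation (one-sample t-test, normal approximation):
z_β = d · √n - z_{α/2}
z_β = 0.44 · √58 - 2.241
z_β = 0.44 · 7.616 - 2.241
z_β = 1.110

Power = Φ(z_β) = Φ(1.110) ≈ 0.866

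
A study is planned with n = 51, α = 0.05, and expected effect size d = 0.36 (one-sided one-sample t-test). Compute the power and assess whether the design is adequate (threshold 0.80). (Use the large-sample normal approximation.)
Power ≈ 0.82; the study is adequately powered (power ≥ 0.80)

Power calculation (one-sample t-test, normal approximation):
z_β = d · √n - z_α
z_β = 0.36 · √51 - 1.645
z_β = 0.36 · 7.141 - 1.645
z_β = 0.926

Power = Φ(z_β) = Φ(0.926) ≈ 0.823

Effect size d = 0.36 is small by Cohen's convention (0.2/0.5/0.8).

Threshold: power ≥ 0.80 is conventionally adequate.
Power ≈ 0.82 → the study is adequately powered (power ≥ 0.80).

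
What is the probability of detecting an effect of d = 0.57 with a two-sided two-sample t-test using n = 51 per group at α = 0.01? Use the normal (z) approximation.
Power ≈ 0.62

Power calculation (two-sample t-test, normal approximation):
z_β = d · √(n/2) - z_{α/2}
z_β = 0.57 · √(51/2) - 2.576
z_β = 0.57 · 5.050 - 2.576
z_β = 0.303

Power = Φ(z_β) = Φ(0.303) ≈ 0.619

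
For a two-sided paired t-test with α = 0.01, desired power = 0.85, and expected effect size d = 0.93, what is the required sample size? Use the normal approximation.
n = 16 pairs

Sample size formula (paired t-test, normal approximation):
n = ((z_{α/2} + z_β) / d)²

z_{α/2} = 2.576 (for α = 0.01, two-sided)
z_β = 1.036 (for power = 0.85)
d = 0.93

n = ((2.576 + 1.036) / 0.93)²
n = (3.884)²
n ≈ 15.09
Round up to the next whole number: n = 16 pairs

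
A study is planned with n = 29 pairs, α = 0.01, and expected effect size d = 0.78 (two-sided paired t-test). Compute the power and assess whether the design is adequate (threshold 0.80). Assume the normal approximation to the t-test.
Power ≈ 0.95; the study is adequately powered (power ≥ 0.80)

Power calculation (paired t-test, normal approximation):
z_β = d · √n - z_{α/2}
z_β = 0.78 · √29 - 2.576
z_β = 0.78 · 5.385 - 2.576
z_β = 1.625

Power = Φ(z_β) = Φ(1.625) ≈ 0.948

Effect size d = 0.78 is medium by Cohen's convention (0.2/0.5/0.8).

Threshold: power ≥ 0.80 is conventionally adequate.
Power ≈ 0.95 → the study is adequately powered (power ≥ 0.80).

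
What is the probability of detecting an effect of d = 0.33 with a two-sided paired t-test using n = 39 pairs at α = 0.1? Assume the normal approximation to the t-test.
Power ≈ 0.66

Power calculation (paired t-test, normal approximation):
z_β = d · √n - z_{α/2}
z_β = 0.33 · √39 - 1.645
z_β = 0.33 · 6.245 - 1.645
z_β = 0.416

Power = Φ(z_β) = Φ(0.416) ≈ 0.661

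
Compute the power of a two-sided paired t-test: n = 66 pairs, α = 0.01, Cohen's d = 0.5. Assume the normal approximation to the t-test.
Power ≈ 0.93

Power calculation (paired t-test, normal approximation):
z_β = d · √n - z_{α/2}
z_β = 0.5 · √66 - 2.576
z_β = 0.5 · 8.124 - 2.576
z_β = 1.486

Power = Φ(z_β) = Φ(1.486) ≈ 0.931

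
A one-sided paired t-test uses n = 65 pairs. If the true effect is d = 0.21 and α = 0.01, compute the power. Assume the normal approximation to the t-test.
Power ≈ 0.26

Power calculation (paired t-test, normal approximation):
z_β = d · √n - z_α
z_β = 0.21 · √65 - 2.326
z_β = 0.21 · 8.062 - 2.326
z_β = -0.633

Power = Φ(z_β) = Φ(-0.633) ≈ 0.263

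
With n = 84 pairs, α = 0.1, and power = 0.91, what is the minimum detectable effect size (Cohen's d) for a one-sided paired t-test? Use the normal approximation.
d ≈ 0.29

Minimum detectable effect (paired t-test, normal approximation):
d = (z_α + z_β) / √n
d = (1.282 + 1.341) / √84
d = 2.622 / 9.165
d ≈ 0.29

By Cohen's convention (0.2 small / 0.5 medium / 0.8 large): small effect.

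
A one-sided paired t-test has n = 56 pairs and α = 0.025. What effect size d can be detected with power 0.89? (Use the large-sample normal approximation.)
d ≈ 0.43

Minimum detectable effect (paired t-test, normal approximation):
d = (z_α + z_β) / √n
d = (1.960 + 1.227) / √56
d = 3.186 / 7.483
d ≈ 0.43

By Cohen's convention (0.2 small / 0.5 medium / 0.8 large): small effect.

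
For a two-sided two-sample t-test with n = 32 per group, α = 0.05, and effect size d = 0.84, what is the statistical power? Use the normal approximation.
Power ≈ 0.92

Power calculation (two-sample t-test, normal approximation):
z_β = d · √(n/2) - z_{α/2}
z_β = 0.84 · √(32/2) - 1.960
z_β = 0.84 · 4.000 - 1.960
z_β = 1.400

Power = Φ(z_β) = Φ(1.400) ≈ 0.919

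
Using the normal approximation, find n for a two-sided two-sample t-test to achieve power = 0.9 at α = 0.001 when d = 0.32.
n = 409 per group

Sample size formula (two-sample t-test, normal approximation):
n = 2 · ((z_{α/2} + z_β) / d)²

z_{α/2} = 3.291 (for α = 0.001, two-sided)
z_β = 1.282 (for power = 0.9)
d = 0.32

n = 2 · ((3.291 + 1.282) / 0.32)²
n = 2 · (14.291)²
n ≈ 408.47
Round up to the next whole number: n = 409 per group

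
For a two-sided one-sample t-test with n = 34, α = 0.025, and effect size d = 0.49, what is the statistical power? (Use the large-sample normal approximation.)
Power ≈ 0.73

Power calculation (one-sample t-test, normal approximation):
z_β = d · √n - z_{α/2}
z_β = 0.49 · √34 - 2.241
z_β = 0.49 · 5.831 - 2.241
z_β = 0.616

Power = Φ(z_β) = Φ(0.616) ≈ 0.731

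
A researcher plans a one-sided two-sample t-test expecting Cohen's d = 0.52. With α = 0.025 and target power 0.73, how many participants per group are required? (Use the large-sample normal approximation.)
n = 49 per group

Sample size formula (two-sample t-test, normal approximation):
n = 2 · ((z_α + z_β) / d)²

z_α = 1.960 (for α = 0.025, one-sided)
z_β = 0.613 (for power = 0.73)
d = 0.52

n = 2 · ((1.960 + 0.613) / 0.52)²
n = 2 · (4.948)²
n ≈ 48.97
Round up to the next whole number: n = 49 per group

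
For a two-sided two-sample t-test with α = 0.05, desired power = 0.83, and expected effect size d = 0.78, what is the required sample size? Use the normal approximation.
n = 28 per group

Sample size formula (two-sample t-test, normal approximation):
n = 2 · ((z_{α/2} + z_β) / d)²

z_{α/2} = 1.960 (for α = 0.05, two-sided)
z_β = 0.954 (for power = 0.83)
d = 0.78

n = 2 · ((1.960 + 0.954) / 0.78)²
n = 2 · (3.736)²
n ≈ 27.92
Round up to the next whole number: n = 28 per group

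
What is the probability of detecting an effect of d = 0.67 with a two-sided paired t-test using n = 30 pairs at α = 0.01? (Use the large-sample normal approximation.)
Power ≈ 0.86

Power calculation (paired t-test, normal approximation):
z_β = d · √n - z_{α/2}
z_β = 0.67 · √30 - 2.576
z_β = 0.67 · 5.477 - 2.576
z_β = 1.094

Power = Φ(z_β) = Φ(1.094) ≈ 0.863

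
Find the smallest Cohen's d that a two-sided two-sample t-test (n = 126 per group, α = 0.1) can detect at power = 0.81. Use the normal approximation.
d ≈ 0.32

Minimum detectable effect (two-sample t-test, normal approximation):
d = (z_{α/2} + z_β) / √(n/2)
d = (1.645 + 0.878) / √(126/2)
d = 2.523 / 7.937
d ≈ 0.32

By Cohen's convention (0.2 small / 0.5 medium / 0.8 large): small effect.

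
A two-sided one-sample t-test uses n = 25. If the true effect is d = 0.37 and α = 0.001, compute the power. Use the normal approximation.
Power ≈ 0.07

Power calculation (one-sample t-test, normal approximation):
z_β = d · √n - z_{α/2}
z_β = 0.37 · √25 - 3.291
z_β = 0.37 · 5.000 - 3.291
z_β = -1.441

Power = Φ(z_β) = Φ(-1.441) ≈ 0.075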